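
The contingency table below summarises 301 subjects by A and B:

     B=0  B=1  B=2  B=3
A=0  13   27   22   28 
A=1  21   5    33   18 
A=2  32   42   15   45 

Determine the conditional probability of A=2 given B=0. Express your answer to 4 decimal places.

Total with B=0: 13 + 21 + 32 = 66.
P(A=2 | B=0) = 32/66 = 0.4848.

0.4848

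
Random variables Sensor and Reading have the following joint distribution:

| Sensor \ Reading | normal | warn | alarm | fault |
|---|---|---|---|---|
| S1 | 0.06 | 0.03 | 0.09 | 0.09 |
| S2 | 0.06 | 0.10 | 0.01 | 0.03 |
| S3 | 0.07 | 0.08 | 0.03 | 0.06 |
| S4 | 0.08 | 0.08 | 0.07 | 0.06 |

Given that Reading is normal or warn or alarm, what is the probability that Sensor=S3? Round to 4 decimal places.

0.2368

P(Reading=normal) = 0.06 + 0.06 + 0.07 + 0.08 = 0.27.
P(Reading=warn) = 0.03 + 0.10 + 0.08 + 0.08 = 0.29.
P(Reading=alarm) = 0.09 + 0.01 + 0.03 + 0.07 = 0.20.
P(Reading ∈ {normal, warn, alarm}) = 0.27 + 0.29 + 0.20 = 0.76; P(Sensor=S3, Reading ∈ {normal, warn, alarm}) = 0.07 + 0.08 + 0.03 = 0.18.
P(Sensor=S3 | Reading ∈ {normal, warn, alarm}) = 0.18/0.76 = 0.2368.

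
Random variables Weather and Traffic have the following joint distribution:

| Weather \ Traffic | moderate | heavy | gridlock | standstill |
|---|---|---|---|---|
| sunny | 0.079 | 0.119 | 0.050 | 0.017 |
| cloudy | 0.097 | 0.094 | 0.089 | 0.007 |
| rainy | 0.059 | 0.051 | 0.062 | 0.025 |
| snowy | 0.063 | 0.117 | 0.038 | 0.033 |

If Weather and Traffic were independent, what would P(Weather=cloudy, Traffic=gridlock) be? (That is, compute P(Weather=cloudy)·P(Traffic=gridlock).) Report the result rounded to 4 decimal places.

P(Weather=cloudy) = 0.097 + 0.094 + 0.089 + 0.007 = 0.287.
P(Traffic=gridlock) = 0.050 + 0.089 + 0.062 + 0.038 = 0.239.
Product: 0.287 × 0.239 = 0.0686.

0.0686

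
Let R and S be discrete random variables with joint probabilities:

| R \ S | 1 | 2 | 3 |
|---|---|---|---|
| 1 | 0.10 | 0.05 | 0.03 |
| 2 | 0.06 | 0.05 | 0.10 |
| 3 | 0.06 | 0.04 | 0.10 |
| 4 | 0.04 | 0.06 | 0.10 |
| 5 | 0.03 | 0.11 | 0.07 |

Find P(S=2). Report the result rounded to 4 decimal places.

0.3100

P(S=2) = 0.05 + 0.05 + 0.04 + 0.06 + 0.11 = 0.31.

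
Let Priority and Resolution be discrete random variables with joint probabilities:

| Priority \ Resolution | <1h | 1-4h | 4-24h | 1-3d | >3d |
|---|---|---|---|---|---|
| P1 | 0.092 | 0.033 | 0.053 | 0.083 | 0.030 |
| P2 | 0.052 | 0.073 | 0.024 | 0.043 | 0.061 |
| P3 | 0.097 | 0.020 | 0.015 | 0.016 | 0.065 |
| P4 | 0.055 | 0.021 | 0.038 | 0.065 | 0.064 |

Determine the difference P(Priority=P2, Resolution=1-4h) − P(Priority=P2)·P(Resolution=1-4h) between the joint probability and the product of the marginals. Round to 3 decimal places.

P(Priority=P2) = 0.052 + 0.073 + 0.024 + 0.043 + 0.061 = 0.253.
P(Resolution=1-4h) = 0.033 + 0.073 + 0.020 + 0.021 = 0.147.
P(Priority=P2, Resolution=1-4h) − P(Priority=P2)P(Resolution=1-4h) = 0.073 − 0.253×0.147 = 0.036.

0.036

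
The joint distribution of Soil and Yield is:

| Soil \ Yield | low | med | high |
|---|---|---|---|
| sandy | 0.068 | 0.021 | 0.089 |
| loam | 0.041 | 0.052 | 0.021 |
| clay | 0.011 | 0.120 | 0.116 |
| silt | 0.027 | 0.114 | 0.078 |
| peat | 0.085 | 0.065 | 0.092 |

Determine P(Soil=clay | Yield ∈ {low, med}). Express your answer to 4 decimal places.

P(Yield=low) = 0.068 + 0.041 + 0.011 + 0.027 + 0.085 = 0.232.
P(Yield=med) = 0.021 + 0.052 + 0.120 + 0.114 + 0.065 = 0.372.
P(Yield ∈ {low, med}) = 0.232 + 0.372 = 0.604; P(Soil=clay, Yield ∈ {low, med}) = 0.011 + 0.120 = 0.131.
P(Soil=clay | Yield ∈ {low, med}) = 0.131/0.604 = 0.2169.

0.2169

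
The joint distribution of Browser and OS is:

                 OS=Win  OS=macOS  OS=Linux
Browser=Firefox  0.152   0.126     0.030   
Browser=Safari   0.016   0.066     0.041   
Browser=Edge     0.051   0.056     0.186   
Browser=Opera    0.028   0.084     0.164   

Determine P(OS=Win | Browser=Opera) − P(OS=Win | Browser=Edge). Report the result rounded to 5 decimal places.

-0.07261

P(Browser=Opera) = 0.028 + 0.084 + 0.164 = 0.276; P(OS=Win | Browser=Opera) = 0.028/0.276 = 0.101449.
P(Browser=Edge) = 0.051 + 0.056 + 0.186 = 0.293; P(OS=Win | Browser=Edge) = 0.051/0.293 = 0.174061.
Difference = -0.07261.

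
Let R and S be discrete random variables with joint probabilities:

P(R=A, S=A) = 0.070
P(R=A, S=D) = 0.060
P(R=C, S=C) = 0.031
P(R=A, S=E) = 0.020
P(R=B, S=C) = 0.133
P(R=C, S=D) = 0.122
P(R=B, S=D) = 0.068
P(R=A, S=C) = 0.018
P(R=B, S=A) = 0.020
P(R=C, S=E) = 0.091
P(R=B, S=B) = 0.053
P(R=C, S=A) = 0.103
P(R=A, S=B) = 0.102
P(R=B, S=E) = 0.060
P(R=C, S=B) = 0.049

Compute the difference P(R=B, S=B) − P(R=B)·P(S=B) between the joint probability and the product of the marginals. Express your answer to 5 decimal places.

P(R=B) = 0.020 + 0.053 + 0.133 + 0.068 + 0.060 = 0.334.
P(S=B) = 0.102 + 0.053 + 0.049 = 0.204.
P(R=B, S=B) − P(R=B)P(S=B) = 0.053 − 0.334×0.204 = -0.01514.

-0.01514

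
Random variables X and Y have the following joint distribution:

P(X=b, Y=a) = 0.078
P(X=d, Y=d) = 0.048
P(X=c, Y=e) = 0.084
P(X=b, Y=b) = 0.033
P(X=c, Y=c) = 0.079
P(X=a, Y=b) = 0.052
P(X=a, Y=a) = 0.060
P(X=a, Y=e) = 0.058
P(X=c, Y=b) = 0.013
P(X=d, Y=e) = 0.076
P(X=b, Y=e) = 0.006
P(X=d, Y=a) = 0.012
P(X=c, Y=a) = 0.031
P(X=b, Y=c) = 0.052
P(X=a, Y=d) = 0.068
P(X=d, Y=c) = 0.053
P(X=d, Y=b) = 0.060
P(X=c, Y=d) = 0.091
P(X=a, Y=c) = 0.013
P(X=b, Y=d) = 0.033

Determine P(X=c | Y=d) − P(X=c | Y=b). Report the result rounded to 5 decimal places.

P(Y=d) = 0.068 + 0.033 + 0.091 + 0.048 = 0.240; P(X=c | Y=d) = 0.091/0.240 = 0.379167.
P(Y=b) = 0.052 + 0.033 + 0.013 + 0.060 = 0.158; P(X=c | Y=b) = 0.013/0.158 = 0.082278.
Difference = 0.29689.

0.29689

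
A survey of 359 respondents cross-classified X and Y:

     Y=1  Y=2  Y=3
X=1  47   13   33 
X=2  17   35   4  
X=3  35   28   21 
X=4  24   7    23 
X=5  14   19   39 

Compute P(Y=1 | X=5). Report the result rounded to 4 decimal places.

0.1944

Total with X=5: 14 + 19 + 39 = 72.
P(Y=1 | X=5) = 14/72 = 0.1944.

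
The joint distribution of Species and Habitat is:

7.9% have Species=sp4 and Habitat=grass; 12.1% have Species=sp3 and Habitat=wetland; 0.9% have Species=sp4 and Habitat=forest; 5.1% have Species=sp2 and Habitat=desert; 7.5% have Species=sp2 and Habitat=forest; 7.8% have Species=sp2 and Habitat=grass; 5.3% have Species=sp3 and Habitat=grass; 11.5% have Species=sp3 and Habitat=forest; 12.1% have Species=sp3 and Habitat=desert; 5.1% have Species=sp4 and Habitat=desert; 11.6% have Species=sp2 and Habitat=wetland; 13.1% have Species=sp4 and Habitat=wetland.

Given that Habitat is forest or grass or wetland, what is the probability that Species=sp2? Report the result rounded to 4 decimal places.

P(Habitat=forest) = 0.075 + 0.115 + 0.009 = 0.199.
P(Habitat=grass) = 0.078 + 0.053 + 0.079 = 0.210.
P(Habitat=wetland) = 0.116 + 0.121 + 0.131 = 0.368.
P(Habitat ∈ {forest, grass, wetland}) = 0.199 + 0.210 + 0.368 = 0.777; P(Species=sp2, Habitat ∈ {forest, grass, wetland}) = 0.075 + 0.078 + 0.116 = 0.269.
P(Species=sp2 | Habitat ∈ {forest, grass, wetland}) = 0.269/0.777 = 0.3462.

0.3462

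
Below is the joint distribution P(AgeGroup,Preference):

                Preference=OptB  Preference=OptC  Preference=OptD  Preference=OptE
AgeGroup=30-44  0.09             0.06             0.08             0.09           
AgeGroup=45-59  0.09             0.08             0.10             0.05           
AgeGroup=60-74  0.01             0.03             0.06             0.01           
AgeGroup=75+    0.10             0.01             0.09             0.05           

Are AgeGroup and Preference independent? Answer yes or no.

no

P(AgeGroup=75+) = 0.25 and P(Preference=OptC) = 0.18, so their product is 0.0450, but P(AgeGroup=75+, Preference=OptC) = 0.01. Since these differ, AgeGroup and Preference are not independent.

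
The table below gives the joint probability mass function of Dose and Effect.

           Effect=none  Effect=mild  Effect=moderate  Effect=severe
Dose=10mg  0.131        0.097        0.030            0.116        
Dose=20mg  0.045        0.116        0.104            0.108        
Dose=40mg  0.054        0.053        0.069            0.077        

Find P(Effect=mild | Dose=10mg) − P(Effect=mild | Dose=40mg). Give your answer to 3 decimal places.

P(Dose=10mg) = 0.131 + 0.097 + 0.030 + 0.116 = 0.374; P(Effect=mild | Dose=10mg) = 0.097/0.374 = 0.2594.
P(Dose=40mg) = 0.054 + 0.053 + 0.069 + 0.077 = 0.253; P(Effect=mild | Dose=40mg) = 0.053/0.253 = 0.2095.
Difference = 0.050.

0.050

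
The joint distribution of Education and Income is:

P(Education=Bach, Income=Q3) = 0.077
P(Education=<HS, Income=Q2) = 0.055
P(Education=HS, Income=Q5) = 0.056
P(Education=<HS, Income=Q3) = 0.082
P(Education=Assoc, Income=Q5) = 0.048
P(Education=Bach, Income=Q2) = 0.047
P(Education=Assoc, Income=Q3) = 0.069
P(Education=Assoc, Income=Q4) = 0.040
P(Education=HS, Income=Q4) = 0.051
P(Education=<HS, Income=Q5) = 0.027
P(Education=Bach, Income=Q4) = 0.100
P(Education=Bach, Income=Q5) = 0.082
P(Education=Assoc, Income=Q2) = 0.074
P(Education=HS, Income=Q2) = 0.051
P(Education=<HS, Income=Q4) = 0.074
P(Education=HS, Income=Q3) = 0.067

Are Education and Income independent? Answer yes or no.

no

P(Education=<HS) = 0.238 and P(Income=Q5) = 0.213, so their product is 0.05069, but P(Education=<HS, Income=Q5) = 0.027. Since these differ, Education and Income are not independent.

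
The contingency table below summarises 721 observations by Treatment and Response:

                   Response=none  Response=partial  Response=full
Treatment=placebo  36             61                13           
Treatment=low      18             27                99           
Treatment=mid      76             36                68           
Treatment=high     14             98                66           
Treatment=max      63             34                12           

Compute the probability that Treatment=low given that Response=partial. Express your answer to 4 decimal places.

0.1055

Total with Response=partial: 61 + 27 + 36 + 98 + 34 = 256.
P(Treatment=low | Response=partial) = 27/256 = 0.1055.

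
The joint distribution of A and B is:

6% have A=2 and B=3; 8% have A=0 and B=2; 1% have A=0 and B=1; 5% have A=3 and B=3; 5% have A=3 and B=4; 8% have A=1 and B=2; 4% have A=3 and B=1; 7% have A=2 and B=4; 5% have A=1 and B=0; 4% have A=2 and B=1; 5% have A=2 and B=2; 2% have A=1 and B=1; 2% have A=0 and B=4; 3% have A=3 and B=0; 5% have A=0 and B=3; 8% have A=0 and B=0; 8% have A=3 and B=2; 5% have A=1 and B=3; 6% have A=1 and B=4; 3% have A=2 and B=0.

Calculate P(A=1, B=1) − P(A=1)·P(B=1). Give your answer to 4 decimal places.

P(A=1) = 0.05 + 0.02 + 0.08 + 0.05 + 0.06 = 0.26.
P(B=1) = 0.01 + 0.02 + 0.04 + 0.04 = 0.11.
P(A=1, B=1) − P(A=1)P(B=1) = 0.02 − 0.26×0.11 = -0.0086.

-0.0086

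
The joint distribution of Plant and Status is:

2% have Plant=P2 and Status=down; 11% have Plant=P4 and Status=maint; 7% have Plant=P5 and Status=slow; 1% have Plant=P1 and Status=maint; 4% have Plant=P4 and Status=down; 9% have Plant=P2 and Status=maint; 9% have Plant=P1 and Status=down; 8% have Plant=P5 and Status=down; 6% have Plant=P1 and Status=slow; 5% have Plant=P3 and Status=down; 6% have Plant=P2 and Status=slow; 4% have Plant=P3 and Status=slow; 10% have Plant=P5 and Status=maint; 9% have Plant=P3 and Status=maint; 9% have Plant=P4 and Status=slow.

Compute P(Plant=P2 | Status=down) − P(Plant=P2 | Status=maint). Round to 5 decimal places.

-0.15357

P(Status=down) = 0.09 + 0.02 + 0.05 + 0.04 + 0.08 = 0.28; P(Plant=P2 | Status=down) = 0.02/0.28 = 0.071429.
P(Status=maint) = 0.01 + 0.09 + 0.09 + 0.11 + 0.10 = 0.40; P(Plant=P2 | Status=maint) = 0.09/0.40 = 0.225000.
Difference = -0.15357.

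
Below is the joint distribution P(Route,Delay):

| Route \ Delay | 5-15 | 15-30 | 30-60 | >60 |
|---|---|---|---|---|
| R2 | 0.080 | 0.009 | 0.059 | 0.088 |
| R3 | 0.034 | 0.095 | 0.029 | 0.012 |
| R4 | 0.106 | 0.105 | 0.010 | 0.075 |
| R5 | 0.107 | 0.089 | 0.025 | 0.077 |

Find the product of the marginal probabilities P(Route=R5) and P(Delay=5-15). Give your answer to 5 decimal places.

0.09745

P(Route=R5) = 0.107 + 0.089 + 0.025 + 0.077 = 0.298.
P(Delay=5-15) = 0.080 + 0.034 + 0.106 + 0.107 = 0.327.
Product: 0.298 × 0.327 = 0.09745.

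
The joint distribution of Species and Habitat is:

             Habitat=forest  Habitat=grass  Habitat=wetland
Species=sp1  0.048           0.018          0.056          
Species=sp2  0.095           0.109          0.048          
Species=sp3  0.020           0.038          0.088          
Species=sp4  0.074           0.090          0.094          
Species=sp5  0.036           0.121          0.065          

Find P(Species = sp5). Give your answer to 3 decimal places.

P(Species=sp5) = 0.036 + 0.121 + 0.065 = 0.222.

0.222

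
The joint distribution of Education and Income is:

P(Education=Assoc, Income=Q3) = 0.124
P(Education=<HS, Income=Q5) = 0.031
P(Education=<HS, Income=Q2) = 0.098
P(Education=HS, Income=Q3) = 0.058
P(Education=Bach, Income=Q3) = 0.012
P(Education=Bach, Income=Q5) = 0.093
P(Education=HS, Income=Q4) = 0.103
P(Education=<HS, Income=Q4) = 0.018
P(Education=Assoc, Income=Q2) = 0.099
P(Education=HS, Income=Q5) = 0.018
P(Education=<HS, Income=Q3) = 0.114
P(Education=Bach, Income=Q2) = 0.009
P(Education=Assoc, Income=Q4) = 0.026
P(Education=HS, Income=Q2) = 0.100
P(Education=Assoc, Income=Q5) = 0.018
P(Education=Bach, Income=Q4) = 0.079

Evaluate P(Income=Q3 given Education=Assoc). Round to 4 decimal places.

P(Education=Assoc) = 0.099 + 0.124 + 0.026 + 0.018 = 0.267.
P(Income=Q3 | Education=Assoc) = 0.124/0.267 = 0.4644.

0.4644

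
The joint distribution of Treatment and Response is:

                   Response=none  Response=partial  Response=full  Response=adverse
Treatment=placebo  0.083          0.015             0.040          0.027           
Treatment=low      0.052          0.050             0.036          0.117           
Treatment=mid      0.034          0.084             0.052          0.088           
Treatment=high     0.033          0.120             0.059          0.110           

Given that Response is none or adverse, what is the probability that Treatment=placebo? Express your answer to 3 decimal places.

0.202

P(Response=none) = 0.083 + 0.052 + 0.034 + 0.033 = 0.202.
P(Response=adverse) = 0.027 + 0.117 + 0.088 + 0.110 = 0.342.
P(Response ∈ {none, adverse}) = 0.202 + 0.342 = 0.544; P(Treatment=placebo, Response ∈ {none, adverse}) = 0.083 + 0.027 = 0.110.
P(Treatment=placebo | Response ∈ {none, adverse}) = 0.110/0.544 = 0.202.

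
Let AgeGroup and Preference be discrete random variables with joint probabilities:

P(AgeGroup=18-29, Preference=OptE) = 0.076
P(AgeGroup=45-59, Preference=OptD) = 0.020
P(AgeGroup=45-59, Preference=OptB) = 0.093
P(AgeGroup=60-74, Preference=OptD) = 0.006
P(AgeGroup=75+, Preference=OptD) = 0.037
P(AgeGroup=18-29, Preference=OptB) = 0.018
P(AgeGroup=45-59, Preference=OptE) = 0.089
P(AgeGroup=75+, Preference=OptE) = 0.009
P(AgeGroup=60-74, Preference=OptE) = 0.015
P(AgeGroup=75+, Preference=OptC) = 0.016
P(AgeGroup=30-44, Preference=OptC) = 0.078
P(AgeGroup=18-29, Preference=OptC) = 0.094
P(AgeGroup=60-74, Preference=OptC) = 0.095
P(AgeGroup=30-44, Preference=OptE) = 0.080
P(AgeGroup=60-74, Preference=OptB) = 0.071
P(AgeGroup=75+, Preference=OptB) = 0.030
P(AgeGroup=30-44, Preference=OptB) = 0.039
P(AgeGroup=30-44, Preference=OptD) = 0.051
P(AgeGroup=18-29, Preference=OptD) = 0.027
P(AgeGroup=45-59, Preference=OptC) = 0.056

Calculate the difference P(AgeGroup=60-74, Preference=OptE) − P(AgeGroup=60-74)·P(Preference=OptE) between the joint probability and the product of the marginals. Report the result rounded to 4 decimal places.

-0.0353

P(AgeGroup=60-74) = 0.071 + 0.095 + 0.006 + 0.015 = 0.187.
P(Preference=OptE) = 0.076 + 0.080 + 0.089 + 0.015 + 0.009 = 0.269.
P(AgeGroup=60-74, Preference=OptE) − P(AgeGroup=60-74)P(Preference=OptE) = 0.015 − 0.187×0.269 = -0.0353.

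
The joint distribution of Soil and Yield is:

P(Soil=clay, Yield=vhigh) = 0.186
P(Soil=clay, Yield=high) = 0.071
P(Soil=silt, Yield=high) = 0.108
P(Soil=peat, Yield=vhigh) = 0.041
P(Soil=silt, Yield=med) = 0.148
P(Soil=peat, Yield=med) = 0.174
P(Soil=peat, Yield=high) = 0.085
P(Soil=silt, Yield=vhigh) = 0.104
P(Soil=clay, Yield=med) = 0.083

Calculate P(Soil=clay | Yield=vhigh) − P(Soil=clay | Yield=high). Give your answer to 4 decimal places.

P(Yield=vhigh) = 0.186 + 0.104 + 0.041 = 0.331; P(Soil=clay | Yield=vhigh) = 0.186/0.331 = 0.56193.
P(Yield=high) = 0.071 + 0.108 + 0.085 = 0.264; P(Soil=clay | Yield=high) = 0.071/0.264 = 0.26894.
Difference = 0.2930.

0.2930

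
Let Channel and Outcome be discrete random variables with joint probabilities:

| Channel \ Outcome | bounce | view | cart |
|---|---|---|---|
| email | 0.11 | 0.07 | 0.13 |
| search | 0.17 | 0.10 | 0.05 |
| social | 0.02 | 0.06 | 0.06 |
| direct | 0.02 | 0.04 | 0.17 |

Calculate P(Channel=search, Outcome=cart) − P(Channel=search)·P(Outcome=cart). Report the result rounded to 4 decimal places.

-0.0812

P(Channel=search) = 0.17 + 0.10 + 0.05 = 0.32.
P(Outcome=cart) = 0.13 + 0.05 + 0.06 + 0.17 = 0.41.
P(Channel=search, Outcome=cart) − P(Channel=search)P(Outcome=cart) = 0.05 − 0.32×0.41 = -0.0812.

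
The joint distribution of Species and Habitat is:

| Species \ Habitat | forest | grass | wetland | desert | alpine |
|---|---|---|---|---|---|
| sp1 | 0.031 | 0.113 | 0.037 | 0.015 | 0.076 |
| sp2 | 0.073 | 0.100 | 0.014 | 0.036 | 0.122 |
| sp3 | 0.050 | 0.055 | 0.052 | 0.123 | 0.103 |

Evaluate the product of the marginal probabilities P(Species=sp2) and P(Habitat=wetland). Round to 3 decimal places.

0.036

P(Species=sp2) = 0.073 + 0.100 + 0.014 + 0.036 + 0.122 = 0.345.
P(Habitat=wetland) = 0.037 + 0.014 + 0.052 = 0.103.
Product: 0.345 × 0.103 = 0.036.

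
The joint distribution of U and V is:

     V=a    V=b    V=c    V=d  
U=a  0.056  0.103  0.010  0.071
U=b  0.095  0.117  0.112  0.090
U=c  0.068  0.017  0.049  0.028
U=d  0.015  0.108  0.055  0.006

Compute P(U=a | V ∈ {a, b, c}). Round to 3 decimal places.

0.210

P(V=a) = 0.056 + 0.095 + 0.068 + 0.015 = 0.234.
P(V=b) = 0.103 + 0.117 + 0.017 + 0.108 = 0.345.
P(V=c) = 0.010 + 0.112 + 0.049 + 0.055 = 0.226.
P(V ∈ {a, b, c}) = 0.234 + 0.345 + 0.226 = 0.805; P(U=a, V ∈ {a, b, c}) = 0.056 + 0.103 + 0.010 = 0.169.
P(U=a | V ∈ {a, b, c}) = 0.169/0.805 = 0.210.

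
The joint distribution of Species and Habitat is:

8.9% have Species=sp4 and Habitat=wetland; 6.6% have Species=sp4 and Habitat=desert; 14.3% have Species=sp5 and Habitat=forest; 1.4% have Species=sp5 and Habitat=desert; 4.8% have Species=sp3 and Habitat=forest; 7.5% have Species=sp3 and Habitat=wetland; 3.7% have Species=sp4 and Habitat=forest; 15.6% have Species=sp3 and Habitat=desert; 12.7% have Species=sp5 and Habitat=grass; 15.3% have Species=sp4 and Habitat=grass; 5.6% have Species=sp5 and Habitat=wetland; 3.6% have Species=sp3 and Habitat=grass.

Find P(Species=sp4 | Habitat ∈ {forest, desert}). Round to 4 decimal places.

P(Habitat=forest) = 0.048 + 0.037 + 0.143 = 0.228.
P(Habitat=desert) = 0.156 + 0.066 + 0.014 = 0.236.
P(Habitat ∈ {forest, desert}) = 0.228 + 0.236 = 0.464; P(Species=sp4, Habitat ∈ {forest, desert}) = 0.037 + 0.066 = 0.103.
P(Species=sp4 | Habitat ∈ {forest, desert}) = 0.103/0.464 = 0.2220.

0.2220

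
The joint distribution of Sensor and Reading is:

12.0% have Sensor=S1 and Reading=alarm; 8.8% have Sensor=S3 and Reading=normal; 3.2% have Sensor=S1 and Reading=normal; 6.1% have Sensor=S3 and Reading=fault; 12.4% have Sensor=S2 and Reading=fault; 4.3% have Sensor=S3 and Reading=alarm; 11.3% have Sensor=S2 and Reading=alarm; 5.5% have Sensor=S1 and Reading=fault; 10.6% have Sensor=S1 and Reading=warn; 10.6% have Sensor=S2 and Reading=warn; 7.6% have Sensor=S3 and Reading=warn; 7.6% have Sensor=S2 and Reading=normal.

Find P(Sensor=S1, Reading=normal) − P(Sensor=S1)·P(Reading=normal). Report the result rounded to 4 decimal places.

P(Sensor=S1) = 0.032 + 0.106 + 0.120 + 0.055 = 0.313.
P(Reading=normal) = 0.032 + 0.076 + 0.088 = 0.196.
P(Sensor=S1, Reading=normal) − P(Sensor=S1)P(Reading=normal) = 0.032 − 0.313×0.196 = -0.0293.

-0.0293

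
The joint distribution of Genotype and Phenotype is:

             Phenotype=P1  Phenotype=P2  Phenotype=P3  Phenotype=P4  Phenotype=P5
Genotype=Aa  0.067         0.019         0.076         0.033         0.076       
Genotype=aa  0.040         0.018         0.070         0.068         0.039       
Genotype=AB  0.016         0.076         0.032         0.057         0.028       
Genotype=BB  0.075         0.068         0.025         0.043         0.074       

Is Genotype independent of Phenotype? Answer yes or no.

P(Genotype=AB) = 0.209 and P(Phenotype=P2) = 0.181, so their product is 0.03783, but P(Genotype=AB, Phenotype=P2) = 0.076. Since these differ, Genotype and Phenotype are not independent.

no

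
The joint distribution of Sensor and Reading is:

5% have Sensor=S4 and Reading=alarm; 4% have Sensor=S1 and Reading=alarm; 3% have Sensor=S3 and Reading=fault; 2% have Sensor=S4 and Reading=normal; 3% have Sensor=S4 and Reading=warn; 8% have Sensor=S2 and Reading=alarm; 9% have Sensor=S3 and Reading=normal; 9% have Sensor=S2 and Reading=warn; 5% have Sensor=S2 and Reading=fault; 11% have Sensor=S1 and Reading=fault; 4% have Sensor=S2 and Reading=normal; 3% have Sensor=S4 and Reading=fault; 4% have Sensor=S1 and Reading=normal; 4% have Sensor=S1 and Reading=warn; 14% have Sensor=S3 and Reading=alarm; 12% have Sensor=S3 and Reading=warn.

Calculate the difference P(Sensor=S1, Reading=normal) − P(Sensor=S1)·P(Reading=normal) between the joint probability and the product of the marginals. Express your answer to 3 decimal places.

P(Sensor=S1) = 0.04 + 0.04 + 0.04 + 0.11 = 0.23.
P(Reading=normal) = 0.04 + 0.04 + 0.09 + 0.02 = 0.19.
P(Sensor=S1, Reading=normal) − P(Sensor=S1)P(Reading=normal) = 0.04 − 0.23×0.19 = -0.004.

-0.004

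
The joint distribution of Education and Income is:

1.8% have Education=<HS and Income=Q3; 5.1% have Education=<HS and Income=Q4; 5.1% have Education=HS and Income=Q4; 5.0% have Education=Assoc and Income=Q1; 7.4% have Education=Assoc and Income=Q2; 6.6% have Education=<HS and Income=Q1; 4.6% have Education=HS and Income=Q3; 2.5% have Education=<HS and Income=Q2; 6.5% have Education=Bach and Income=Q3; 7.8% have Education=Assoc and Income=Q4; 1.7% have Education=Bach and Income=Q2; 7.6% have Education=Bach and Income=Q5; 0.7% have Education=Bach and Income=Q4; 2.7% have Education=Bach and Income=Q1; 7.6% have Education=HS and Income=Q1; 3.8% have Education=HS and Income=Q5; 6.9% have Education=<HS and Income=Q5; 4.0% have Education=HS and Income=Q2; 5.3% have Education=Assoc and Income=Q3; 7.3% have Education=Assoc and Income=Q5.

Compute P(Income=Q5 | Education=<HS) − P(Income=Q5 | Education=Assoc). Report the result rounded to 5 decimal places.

P(Education=<HS) = 0.066 + 0.025 + 0.018 + 0.051 + 0.069 = 0.229; P(Income=Q5 | Education=<HS) = 0.069/0.229 = 0.301310.
P(Education=Assoc) = 0.050 + 0.074 + 0.053 + 0.078 + 0.073 = 0.328; P(Income=Q5 | Education=Assoc) = 0.073/0.328 = 0.222561.
Difference = 0.07875.

0.07875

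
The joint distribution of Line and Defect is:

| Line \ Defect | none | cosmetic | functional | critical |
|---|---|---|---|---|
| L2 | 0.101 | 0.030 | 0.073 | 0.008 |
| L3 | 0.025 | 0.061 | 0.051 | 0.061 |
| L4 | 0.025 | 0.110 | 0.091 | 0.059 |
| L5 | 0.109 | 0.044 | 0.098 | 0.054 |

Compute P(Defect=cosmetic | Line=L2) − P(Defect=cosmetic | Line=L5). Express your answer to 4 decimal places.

P(Line=L2) = 0.101 + 0.030 + 0.073 + 0.008 = 0.212; P(Defect=cosmetic | Line=L2) = 0.030/0.212 = 0.14151.
P(Line=L5) = 0.109 + 0.044 + 0.098 + 0.054 = 0.305; P(Defect=cosmetic | Line=L5) = 0.044/0.305 = 0.14426.
Difference = -0.0028.

-0.0028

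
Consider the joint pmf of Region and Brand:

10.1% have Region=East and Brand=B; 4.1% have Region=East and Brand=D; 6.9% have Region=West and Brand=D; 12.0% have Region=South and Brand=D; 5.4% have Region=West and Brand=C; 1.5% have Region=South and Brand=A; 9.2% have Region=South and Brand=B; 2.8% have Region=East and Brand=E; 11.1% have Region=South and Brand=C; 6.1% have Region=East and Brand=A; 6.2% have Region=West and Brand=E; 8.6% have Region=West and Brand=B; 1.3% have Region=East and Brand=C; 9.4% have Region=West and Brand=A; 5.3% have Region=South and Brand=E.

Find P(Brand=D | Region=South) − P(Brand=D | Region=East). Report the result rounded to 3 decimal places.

P(Region=South) = 0.015 + 0.092 + 0.111 + 0.120 + 0.053 = 0.391; P(Brand=D | Region=South) = 0.120/0.391 = 0.3069.
P(Region=East) = 0.061 + 0.101 + 0.013 + 0.041 + 0.028 = 0.244; P(Brand=D | Region=East) = 0.041/0.244 = 0.1680.
Difference = 0.139.

0.139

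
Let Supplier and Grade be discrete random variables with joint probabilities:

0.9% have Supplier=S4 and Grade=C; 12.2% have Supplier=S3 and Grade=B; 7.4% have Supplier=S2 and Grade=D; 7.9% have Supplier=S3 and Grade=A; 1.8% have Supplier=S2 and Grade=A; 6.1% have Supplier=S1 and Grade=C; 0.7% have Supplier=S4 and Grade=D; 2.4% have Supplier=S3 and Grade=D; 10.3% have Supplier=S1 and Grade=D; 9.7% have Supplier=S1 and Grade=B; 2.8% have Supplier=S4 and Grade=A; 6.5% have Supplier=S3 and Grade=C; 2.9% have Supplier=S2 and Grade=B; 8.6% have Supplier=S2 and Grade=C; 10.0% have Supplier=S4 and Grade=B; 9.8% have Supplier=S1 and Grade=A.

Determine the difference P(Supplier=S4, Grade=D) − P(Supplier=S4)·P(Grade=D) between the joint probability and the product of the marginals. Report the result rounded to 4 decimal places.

P(Supplier=S4) = 0.028 + 0.100 + 0.009 + 0.007 = 0.144.
P(Grade=D) = 0.103 + 0.074 + 0.024 + 0.007 = 0.208.
P(Supplier=S4, Grade=D) − P(Supplier=S4)P(Grade=D) = 0.007 − 0.144×0.208 = -0.0230.

-0.0230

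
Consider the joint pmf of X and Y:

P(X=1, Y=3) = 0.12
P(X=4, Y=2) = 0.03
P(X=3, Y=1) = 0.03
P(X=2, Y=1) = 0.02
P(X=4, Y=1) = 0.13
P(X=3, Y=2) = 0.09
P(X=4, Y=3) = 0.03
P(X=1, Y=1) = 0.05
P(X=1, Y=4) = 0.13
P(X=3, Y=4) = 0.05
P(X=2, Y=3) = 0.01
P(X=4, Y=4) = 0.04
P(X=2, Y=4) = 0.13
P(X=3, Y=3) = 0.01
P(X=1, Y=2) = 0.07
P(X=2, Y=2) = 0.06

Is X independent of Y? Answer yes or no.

P(X=4) = 0.23 and P(Y=1) = 0.23, so their product is 0.0529, but P(X=4, Y=1) = 0.13. Since these differ, X and Y are not independent.

no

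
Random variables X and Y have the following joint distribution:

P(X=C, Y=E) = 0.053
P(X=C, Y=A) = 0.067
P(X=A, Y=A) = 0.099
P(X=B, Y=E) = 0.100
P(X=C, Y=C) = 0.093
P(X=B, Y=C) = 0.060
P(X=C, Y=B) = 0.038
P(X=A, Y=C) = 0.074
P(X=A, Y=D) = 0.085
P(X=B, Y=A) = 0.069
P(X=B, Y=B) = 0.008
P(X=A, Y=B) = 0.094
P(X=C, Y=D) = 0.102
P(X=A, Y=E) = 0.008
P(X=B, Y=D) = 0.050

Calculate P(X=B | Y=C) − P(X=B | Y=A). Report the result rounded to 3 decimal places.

-0.029

P(Y=C) = 0.074 + 0.060 + 0.093 = 0.227; P(X=B | Y=C) = 0.060/0.227 = 0.2643.
P(Y=A) = 0.099 + 0.069 + 0.067 = 0.235; P(X=B | Y=A) = 0.069/0.235 = 0.2936.
Difference = -0.029.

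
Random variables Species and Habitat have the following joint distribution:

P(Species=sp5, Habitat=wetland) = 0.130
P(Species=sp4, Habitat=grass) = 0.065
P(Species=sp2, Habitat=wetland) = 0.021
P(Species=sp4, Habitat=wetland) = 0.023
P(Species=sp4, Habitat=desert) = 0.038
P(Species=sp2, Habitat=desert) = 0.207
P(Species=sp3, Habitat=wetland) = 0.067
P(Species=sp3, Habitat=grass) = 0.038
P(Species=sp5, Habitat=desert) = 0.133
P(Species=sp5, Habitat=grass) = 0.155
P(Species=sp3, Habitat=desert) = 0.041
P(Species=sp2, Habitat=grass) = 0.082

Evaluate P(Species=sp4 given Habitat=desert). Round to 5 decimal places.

0.09069

P(Habitat=desert) = 0.207 + 0.041 + 0.038 + 0.133 = 0.419.
P(Species=sp4 | Habitat=desert) = 0.038/0.419 = 0.09069.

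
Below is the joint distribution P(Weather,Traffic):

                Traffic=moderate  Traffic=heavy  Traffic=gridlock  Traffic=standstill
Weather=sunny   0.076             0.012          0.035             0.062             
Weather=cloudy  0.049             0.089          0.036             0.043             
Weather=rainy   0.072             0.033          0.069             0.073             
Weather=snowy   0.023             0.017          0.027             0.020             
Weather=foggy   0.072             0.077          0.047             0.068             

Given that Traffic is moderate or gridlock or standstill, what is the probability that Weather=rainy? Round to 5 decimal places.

P(Traffic=moderate) = 0.076 + 0.049 + 0.072 + 0.023 + 0.072 = 0.292.
P(Traffic=gridlock) = 0.035 + 0.036 + 0.069 + 0.027 + 0.047 = 0.214.
P(Traffic=standstill) = 0.062 + 0.043 + 0.073 + 0.020 + 0.068 = 0.266.
P(Traffic ∈ {moderate, gridlock, standstill}) = 0.292 + 0.214 + 0.266 = 0.772; P(Weather=rainy, Traffic ∈ {moderate, gridlock, standstill}) = 0.072 + 0.069 + 0.073 = 0.214.
P(Weather=rainy | Traffic ∈ {moderate, gridlock, standstill}) = 0.214/0.772 = 0.27720.

0.27720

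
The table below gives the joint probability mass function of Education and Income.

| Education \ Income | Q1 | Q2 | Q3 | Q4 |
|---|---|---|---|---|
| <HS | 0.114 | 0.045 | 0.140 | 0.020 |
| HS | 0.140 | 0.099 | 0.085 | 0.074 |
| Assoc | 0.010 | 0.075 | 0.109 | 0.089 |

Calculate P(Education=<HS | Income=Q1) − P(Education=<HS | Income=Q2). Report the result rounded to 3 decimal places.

P(Income=Q1) = 0.114 + 0.140 + 0.010 = 0.264; P(Education=<HS | Income=Q1) = 0.114/0.264 = 0.4318.
P(Income=Q2) = 0.045 + 0.099 + 0.075 = 0.219; P(Education=<HS | Income=Q2) = 0.045/0.219 = 0.2055.
Difference = 0.226.

0.226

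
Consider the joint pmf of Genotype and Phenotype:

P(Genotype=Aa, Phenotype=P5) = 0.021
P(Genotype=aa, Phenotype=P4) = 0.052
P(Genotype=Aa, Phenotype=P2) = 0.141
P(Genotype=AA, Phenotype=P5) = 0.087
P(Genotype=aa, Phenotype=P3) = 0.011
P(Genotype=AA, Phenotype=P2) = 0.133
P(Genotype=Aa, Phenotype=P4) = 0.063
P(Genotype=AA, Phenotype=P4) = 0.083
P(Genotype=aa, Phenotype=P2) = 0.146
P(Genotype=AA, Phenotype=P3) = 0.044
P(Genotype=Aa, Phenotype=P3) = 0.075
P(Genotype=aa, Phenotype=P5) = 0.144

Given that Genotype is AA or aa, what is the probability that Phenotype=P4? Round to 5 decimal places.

P(Genotype=AA) = 0.133 + 0.044 + 0.083 + 0.087 = 0.347.
P(Genotype=aa) = 0.146 + 0.011 + 0.052 + 0.144 = 0.353.
P(Genotype ∈ {AA, aa}) = 0.347 + 0.353 = 0.700; P(Phenotype=P4, Genotype ∈ {AA, aa}) = 0.083 + 0.052 = 0.135.
P(Phenotype=P4 | Genotype ∈ {AA, aa}) = 0.135/0.700 = 0.19286.

0.19286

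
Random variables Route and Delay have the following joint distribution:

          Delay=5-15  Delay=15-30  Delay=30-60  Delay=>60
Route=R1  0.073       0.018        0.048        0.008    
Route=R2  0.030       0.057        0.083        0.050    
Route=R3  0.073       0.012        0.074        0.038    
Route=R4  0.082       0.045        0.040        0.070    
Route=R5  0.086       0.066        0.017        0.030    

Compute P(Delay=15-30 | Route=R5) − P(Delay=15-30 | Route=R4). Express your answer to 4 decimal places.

P(Route=R5) = 0.086 + 0.066 + 0.017 + 0.030 = 0.199; P(Delay=15-30 | Route=R5) = 0.066/0.199 = 0.33166.
P(Route=R4) = 0.082 + 0.045 + 0.040 + 0.070 = 0.237; P(Delay=15-30 | Route=R4) = 0.045/0.237 = 0.18987.
Difference = 0.1418.

0.1418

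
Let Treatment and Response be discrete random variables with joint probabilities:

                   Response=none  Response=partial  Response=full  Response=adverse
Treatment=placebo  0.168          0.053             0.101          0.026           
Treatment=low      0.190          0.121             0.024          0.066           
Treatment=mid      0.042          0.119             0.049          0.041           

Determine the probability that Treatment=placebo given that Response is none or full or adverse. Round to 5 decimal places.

P(Response=none) = 0.168 + 0.190 + 0.042 = 0.400.
P(Response=full) = 0.101 + 0.024 + 0.049 = 0.174.
P(Response=adverse) = 0.026 + 0.066 + 0.041 = 0.133.
P(Response ∈ {none, full, adverse}) = 0.400 + 0.174 + 0.133 = 0.707; P(Treatment=placebo, Response ∈ {none, full, adverse}) = 0.168 + 0.101 + 0.026 = 0.295.
P(Treatment=placebo | Response ∈ {none, full, adverse}) = 0.295/0.707 = 0.41726.

0.41726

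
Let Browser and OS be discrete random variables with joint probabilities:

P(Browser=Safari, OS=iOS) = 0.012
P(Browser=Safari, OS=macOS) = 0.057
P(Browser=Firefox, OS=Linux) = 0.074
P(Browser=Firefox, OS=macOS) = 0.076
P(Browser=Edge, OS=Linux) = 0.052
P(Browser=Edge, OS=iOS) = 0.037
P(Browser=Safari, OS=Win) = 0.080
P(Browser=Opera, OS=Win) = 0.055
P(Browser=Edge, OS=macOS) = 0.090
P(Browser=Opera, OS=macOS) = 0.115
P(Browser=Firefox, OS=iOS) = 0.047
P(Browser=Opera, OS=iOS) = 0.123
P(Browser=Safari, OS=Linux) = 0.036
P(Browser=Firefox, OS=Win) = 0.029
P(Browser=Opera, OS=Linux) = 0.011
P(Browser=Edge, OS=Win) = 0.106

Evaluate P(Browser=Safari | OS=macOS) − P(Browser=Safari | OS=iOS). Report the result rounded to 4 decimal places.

P(OS=macOS) = 0.076 + 0.057 + 0.090 + 0.115 = 0.338; P(Browser=Safari | OS=macOS) = 0.057/0.338 = 0.16864.
P(OS=iOS) = 0.047 + 0.012 + 0.037 + 0.123 = 0.219; P(Browser=Safari | OS=iOS) = 0.012/0.219 = 0.05479.
Difference = 0.1138.

0.1138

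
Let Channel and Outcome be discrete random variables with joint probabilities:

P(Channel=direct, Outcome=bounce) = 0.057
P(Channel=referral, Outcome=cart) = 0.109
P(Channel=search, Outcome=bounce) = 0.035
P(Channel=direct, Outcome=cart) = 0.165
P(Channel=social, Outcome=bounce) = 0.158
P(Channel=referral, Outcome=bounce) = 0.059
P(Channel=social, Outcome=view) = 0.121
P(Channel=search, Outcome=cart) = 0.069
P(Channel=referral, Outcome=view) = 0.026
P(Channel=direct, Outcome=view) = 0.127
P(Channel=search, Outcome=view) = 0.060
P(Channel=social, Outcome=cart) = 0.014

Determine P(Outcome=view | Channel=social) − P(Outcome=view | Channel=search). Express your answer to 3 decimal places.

P(Channel=social) = 0.158 + 0.121 + 0.014 = 0.293; P(Outcome=view | Channel=social) = 0.121/0.293 = 0.4130.
P(Channel=search) = 0.035 + 0.060 + 0.069 = 0.164; P(Outcome=view | Channel=search) = 0.060/0.164 = 0.3659.
Difference = 0.047.

0.047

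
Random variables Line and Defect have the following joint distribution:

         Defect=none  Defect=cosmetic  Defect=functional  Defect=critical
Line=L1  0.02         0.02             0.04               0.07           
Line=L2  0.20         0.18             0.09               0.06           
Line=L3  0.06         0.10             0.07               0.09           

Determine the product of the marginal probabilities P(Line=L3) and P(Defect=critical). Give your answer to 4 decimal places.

0.0704

P(Line=L3) = 0.06 + 0.10 + 0.07 + 0.09 = 0.32.
P(Defect=critical) = 0.07 + 0.06 + 0.09 = 0.22.
Product: 0.32 × 0.22 = 0.0704.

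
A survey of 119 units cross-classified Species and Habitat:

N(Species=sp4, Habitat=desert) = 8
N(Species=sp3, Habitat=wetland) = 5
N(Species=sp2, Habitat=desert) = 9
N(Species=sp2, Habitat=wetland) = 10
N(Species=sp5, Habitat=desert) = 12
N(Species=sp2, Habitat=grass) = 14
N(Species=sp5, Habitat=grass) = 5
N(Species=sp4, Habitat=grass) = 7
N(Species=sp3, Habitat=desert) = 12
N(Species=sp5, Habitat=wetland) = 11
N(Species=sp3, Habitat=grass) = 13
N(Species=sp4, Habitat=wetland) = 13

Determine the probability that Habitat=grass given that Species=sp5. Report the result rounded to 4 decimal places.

0.1786

Total with Species=sp5: 5 + 11 + 12 = 28.
P(Habitat=grass | Species=sp5) = 5/28 = 0.1786.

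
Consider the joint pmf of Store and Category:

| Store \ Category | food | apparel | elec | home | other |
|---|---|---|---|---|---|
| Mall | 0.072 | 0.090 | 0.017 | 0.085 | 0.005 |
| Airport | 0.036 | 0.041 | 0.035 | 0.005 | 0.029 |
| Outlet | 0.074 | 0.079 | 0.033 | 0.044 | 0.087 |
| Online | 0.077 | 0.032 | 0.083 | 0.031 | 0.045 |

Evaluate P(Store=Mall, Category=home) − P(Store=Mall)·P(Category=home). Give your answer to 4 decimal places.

0.0406

P(Store=Mall) = 0.072 + 0.090 + 0.017 + 0.085 + 0.005 = 0.269.
P(Category=home) = 0.085 + 0.005 + 0.044 + 0.031 = 0.165.
P(Store=Mall, Category=home) − P(Store=Mall)P(Category=home) = 0.085 − 0.269×0.165 = 0.0406.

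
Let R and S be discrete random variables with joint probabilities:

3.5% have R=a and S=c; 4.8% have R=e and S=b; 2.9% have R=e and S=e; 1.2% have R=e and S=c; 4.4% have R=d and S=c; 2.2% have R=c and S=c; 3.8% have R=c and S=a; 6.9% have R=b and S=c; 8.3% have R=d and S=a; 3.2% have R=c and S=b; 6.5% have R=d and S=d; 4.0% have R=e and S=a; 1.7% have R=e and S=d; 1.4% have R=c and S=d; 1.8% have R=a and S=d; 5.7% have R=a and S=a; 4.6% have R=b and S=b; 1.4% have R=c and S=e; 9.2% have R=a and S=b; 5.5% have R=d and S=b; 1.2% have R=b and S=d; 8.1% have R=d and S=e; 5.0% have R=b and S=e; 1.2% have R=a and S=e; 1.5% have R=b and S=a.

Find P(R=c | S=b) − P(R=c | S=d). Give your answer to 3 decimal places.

P(S=b) = 0.092 + 0.046 + 0.032 + 0.055 + 0.048 = 0.273; P(R=c | S=b) = 0.032/0.273 = 0.1172.
P(S=d) = 0.018 + 0.012 + 0.014 + 0.065 + 0.017 = 0.126; P(R=c | S=d) = 0.014/0.126 = 0.1111.
Difference = 0.006.

0.006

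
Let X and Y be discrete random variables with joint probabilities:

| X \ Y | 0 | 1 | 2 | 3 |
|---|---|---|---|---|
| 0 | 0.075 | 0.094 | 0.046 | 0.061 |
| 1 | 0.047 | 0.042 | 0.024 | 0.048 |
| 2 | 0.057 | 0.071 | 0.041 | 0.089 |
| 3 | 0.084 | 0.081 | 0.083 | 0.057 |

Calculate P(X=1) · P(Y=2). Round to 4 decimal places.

0.0312

P(X=1) = 0.047 + 0.042 + 0.024 + 0.048 = 0.161.
P(Y=2) = 0.046 + 0.024 + 0.041 + 0.083 = 0.194.
Product: 0.161 × 0.194 = 0.0312.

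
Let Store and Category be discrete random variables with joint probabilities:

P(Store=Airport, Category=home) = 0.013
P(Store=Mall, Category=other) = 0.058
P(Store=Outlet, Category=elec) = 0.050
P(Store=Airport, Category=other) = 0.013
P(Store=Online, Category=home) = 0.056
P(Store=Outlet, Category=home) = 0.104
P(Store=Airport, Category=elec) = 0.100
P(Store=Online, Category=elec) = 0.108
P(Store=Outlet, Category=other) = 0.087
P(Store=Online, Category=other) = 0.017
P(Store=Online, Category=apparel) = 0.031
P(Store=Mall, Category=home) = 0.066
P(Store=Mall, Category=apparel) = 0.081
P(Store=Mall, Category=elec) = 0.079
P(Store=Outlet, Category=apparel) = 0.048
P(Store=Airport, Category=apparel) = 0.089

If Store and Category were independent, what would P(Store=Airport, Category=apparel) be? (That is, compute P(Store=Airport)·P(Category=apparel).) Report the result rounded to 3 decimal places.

0.054

P(Store=Airport) = 0.089 + 0.100 + 0.013 + 0.013 = 0.215.
P(Category=apparel) = 0.081 + 0.089 + 0.048 + 0.031 = 0.249.
Product: 0.215 × 0.249 = 0.054.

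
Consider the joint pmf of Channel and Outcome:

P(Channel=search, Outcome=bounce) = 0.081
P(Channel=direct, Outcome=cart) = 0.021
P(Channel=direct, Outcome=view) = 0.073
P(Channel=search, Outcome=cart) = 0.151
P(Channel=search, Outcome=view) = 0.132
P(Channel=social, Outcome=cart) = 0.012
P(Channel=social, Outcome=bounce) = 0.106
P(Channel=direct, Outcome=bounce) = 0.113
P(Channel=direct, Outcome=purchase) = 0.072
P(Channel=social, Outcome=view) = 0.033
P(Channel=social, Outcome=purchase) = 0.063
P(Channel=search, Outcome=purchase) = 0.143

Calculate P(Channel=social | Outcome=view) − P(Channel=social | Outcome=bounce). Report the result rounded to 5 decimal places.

P(Outcome=view) = 0.132 + 0.033 + 0.073 = 0.238; P(Channel=social | Outcome=view) = 0.033/0.238 = 0.138655.
P(Outcome=bounce) = 0.081 + 0.106 + 0.113 = 0.300; P(Channel=social | Outcome=bounce) = 0.106/0.300 = 0.353333.
Difference = -0.21468.

-0.21468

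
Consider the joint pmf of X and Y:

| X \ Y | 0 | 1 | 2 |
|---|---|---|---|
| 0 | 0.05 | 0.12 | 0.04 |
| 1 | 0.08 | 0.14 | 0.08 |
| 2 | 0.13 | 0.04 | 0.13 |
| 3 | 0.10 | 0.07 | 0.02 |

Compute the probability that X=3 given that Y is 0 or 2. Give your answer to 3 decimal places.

P(Y=0) = 0.05 + 0.08 + 0.13 + 0.10 = 0.36.
P(Y=2) = 0.04 + 0.08 + 0.13 + 0.02 = 0.27.
P(Y ∈ {0, 2}) = 0.36 + 0.27 = 0.63; P(X=3, Y ∈ {0, 2}) = 0.10 + 0.02 = 0.12.
P(X=3 | Y ∈ {0, 2}) = 0.12/0.63 = 0.190.

0.190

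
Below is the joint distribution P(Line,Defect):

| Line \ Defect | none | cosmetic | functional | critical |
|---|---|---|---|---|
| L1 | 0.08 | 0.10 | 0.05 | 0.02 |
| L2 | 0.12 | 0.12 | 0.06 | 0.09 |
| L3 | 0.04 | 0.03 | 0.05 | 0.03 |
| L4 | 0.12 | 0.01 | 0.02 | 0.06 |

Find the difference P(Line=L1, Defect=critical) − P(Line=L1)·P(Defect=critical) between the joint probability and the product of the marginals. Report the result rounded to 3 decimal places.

P(Line=L1) = 0.08 + 0.10 + 0.05 + 0.02 = 0.25.
P(Defect=critical) = 0.02 + 0.09 + 0.03 + 0.06 = 0.20.
P(Line=L1, Defect=critical) − P(Line=L1)P(Defect=critical) = 0.02 − 0.25×0.20 = -0.030.

-0.030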